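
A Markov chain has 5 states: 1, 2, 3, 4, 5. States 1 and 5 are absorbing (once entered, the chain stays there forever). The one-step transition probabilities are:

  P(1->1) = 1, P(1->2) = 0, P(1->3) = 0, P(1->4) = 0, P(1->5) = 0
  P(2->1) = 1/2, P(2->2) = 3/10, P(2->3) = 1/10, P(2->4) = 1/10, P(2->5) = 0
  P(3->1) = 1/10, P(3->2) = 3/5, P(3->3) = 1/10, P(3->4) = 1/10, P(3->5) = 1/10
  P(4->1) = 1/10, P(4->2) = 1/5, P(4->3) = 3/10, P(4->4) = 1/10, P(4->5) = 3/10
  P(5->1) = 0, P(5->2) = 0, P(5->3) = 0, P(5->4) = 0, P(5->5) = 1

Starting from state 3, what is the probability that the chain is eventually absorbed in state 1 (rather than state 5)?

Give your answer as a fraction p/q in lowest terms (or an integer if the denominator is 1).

Answer: 177/227

Derivation:
Let a_i = P(absorbed in 1 | start in state i).
Boundary conditions: a_1 = 1, a_5 = 0.
For each transient state i, a_i = sum_j P(i->j) * a_j:
  a_2 = 1/2*a_1 + 3/10*a_2 + 1/10*a_3 + 1/10*a_4 + 0*a_5
  a_3 = 1/10*a_1 + 3/5*a_2 + 1/10*a_3 + 1/10*a_4 + 1/10*a_5
  a_4 = 1/10*a_1 + 1/5*a_2 + 3/10*a_3 + 1/10*a_4 + 3/10*a_5

Substituting a_1 = 1 and a_5 = 0, rearrange to (I - Q) a = r where r[i] = P(i -> 1):
  [7/10, -1/10, -1/10] . (a_2, a_3, a_4) = 1/2
  [-3/5, 9/10, -1/10] . (a_2, a_3, a_4) = 1/10
  [-1/5, -3/10, 9/10] . (a_2, a_3, a_4) = 1/10

Solving yields:
  a_2 = 206/227
  a_3 = 177/227
  a_4 = 130/227

Starting state is 3, so the absorption probability is a_3 = 177/227.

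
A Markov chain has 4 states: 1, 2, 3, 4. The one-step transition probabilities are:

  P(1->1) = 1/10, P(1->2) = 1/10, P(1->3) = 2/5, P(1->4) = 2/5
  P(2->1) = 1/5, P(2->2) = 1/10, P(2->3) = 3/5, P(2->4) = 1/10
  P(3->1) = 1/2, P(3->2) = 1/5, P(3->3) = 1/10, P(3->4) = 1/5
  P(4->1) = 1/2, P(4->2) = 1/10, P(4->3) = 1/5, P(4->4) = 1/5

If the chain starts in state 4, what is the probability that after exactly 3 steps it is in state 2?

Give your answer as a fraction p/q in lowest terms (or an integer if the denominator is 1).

Answer: 33/250

Derivation:
Computing P^3 by repeated multiplication:
P^1 =
  1: [1/10, 1/10, 2/5, 2/5]
  2: [1/5, 1/10, 3/5, 1/10]
  3: [1/2, 1/5, 1/10, 1/5]
  4: [1/2, 1/10, 1/5, 1/5]
P^2 =
  1: [43/100, 7/50, 11/50, 21/100]
  2: [39/100, 4/25, 11/50, 23/100]
  3: [6/25, 11/100, 37/100, 7/25]
  4: [27/100, 3/25, 8/25, 29/100]
P^3 =
  1: [143/500, 61/500, 8/25, 34/125]
  2: [37/125, 61/500, 8/25, 131/500]
  3: [371/1000, 137/1000, 51/200, 237/1000]
  4: [89/250, 33/250, 27/100, 121/500]

(P^3)[4 -> 2] = 33/250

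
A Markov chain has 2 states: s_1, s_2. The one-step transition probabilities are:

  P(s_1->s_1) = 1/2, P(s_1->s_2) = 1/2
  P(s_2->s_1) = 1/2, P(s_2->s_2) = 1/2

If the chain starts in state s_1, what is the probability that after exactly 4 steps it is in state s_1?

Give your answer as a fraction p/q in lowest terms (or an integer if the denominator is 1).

Computing P^4 by repeated multiplication:
P^1 =
  s_1: [1/2, 1/2]
  s_2: [1/2, 1/2]
P^2 =
  s_1: [1/2, 1/2]
  s_2: [1/2, 1/2]
P^3 =
  s_1: [1/2, 1/2]
  s_2: [1/2, 1/2]
P^4 =
  s_1: [1/2, 1/2]
  s_2: [1/2, 1/2]

(P^4)[s_1 -> s_1] = 1/2

Answer: 1/2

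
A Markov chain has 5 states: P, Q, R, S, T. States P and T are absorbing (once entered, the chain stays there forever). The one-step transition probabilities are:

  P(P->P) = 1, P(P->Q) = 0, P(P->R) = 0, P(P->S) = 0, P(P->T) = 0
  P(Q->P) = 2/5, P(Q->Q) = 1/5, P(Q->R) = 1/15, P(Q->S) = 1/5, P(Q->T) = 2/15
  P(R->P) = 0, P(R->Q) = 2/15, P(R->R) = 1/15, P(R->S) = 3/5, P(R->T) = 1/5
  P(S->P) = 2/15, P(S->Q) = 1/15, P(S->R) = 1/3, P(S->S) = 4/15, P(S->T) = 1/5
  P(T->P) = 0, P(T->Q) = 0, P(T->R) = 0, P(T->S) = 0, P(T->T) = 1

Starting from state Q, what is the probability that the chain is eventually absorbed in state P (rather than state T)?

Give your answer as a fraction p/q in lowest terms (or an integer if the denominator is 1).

Let a_i = P(absorbed in P | start in state i).
Boundary conditions: a_P = 1, a_T = 0.
For each transient state i, a_i = sum_j P(i->j) * a_j:
  a_Q = 2/5*a_P + 1/5*a_Q + 1/15*a_R + 1/5*a_S + 2/15*a_T
  a_R = 0*a_P + 2/15*a_Q + 1/15*a_R + 3/5*a_S + 1/5*a_T
  a_S = 2/15*a_P + 1/15*a_Q + 1/3*a_R + 4/15*a_S + 1/5*a_T

Substituting a_P = 1 and a_T = 0, rearrange to (I - Q) a = r where r[i] = P(i -> P):
  [4/5, -1/15, -1/5] . (a_Q, a_R, a_S) = 2/5
  [-2/15, 14/15, -3/5] . (a_Q, a_R, a_S) = 0
  [-1/15, -1/3, 11/15] . (a_Q, a_R, a_S) = 2/15

Solving yields:
  a_Q = 756/1205
  a_R = 414/1205
  a_S = 476/1205

Starting state is Q, so the absorption probability is a_Q = 756/1205.

Answer: 756/1205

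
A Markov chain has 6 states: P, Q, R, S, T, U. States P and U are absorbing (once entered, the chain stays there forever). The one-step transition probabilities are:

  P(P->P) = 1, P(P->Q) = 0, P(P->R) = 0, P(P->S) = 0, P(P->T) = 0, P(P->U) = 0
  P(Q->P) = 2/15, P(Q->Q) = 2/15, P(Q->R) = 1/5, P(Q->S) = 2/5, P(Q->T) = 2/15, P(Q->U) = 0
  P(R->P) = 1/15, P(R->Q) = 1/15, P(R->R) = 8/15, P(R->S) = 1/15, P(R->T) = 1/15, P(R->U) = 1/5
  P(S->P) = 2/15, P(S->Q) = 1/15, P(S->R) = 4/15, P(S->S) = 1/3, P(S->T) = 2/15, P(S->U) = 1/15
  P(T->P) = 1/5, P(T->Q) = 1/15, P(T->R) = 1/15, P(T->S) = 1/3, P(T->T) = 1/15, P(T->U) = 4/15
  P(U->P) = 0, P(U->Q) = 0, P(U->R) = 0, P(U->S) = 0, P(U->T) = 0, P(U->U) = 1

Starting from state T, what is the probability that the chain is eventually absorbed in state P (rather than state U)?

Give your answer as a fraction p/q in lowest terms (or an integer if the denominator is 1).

Answer: 58/129

Derivation:
Let a_i = P(absorbed in P | start in state i).
Boundary conditions: a_P = 1, a_U = 0.
For each transient state i, a_i = sum_j P(i->j) * a_j:
  a_Q = 2/15*a_P + 2/15*a_Q + 1/5*a_R + 2/5*a_S + 2/15*a_T + 0*a_U
  a_R = 1/15*a_P + 1/15*a_Q + 8/15*a_R + 1/15*a_S + 1/15*a_T + 1/5*a_U
  a_S = 2/15*a_P + 1/15*a_Q + 4/15*a_R + 1/3*a_S + 2/15*a_T + 1/15*a_U
  a_T = 1/5*a_P + 1/15*a_Q + 1/15*a_R + 1/3*a_S + 1/15*a_T + 4/15*a_U

Substituting a_P = 1 and a_U = 0, rearrange to (I - Q) a = r where r[i] = P(i -> P):
  [13/15, -1/5, -2/5, -2/15] . (a_Q, a_R, a_S, a_T) = 2/15
  [-1/15, 7/15, -1/15, -1/15] . (a_Q, a_R, a_S, a_T) = 1/15
  [-1/15, -4/15, 2/3, -2/15] . (a_Q, a_R, a_S, a_T) = 2/15
  [-1/15, -1/15, -1/3, 14/15] . (a_Q, a_R, a_S, a_T) = 1/5

Solving yields:
  a_Q = 68/129
  a_R = 136/387
  a_S = 187/387
  a_T = 58/129

Starting state is T, so the absorption probability is a_T = 58/129.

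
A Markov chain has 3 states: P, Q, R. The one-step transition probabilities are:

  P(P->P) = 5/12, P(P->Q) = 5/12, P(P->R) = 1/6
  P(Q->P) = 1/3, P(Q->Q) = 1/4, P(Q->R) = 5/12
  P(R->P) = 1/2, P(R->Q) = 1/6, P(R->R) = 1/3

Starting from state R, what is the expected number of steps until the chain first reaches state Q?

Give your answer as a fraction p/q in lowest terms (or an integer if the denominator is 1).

Answer: 39/11

Derivation:
Let h_i = expected steps to first reach Q from state i.
Boundary: h_Q = 0.
First-step equations for the other states:
  h_P = 1 + 5/12*h_P + 5/12*h_Q + 1/6*h_R
  h_R = 1 + 1/2*h_P + 1/6*h_Q + 1/3*h_R

Substituting h_Q = 0 and rearranging gives the linear system (I - Q) h = 1:
  [7/12, -1/6] . (h_P, h_R) = 1
  [-1/2, 2/3] . (h_P, h_R) = 1

Solving yields:
  h_P = 30/11
  h_R = 39/11

Starting state is R, so the expected hitting time is h_R = 39/11.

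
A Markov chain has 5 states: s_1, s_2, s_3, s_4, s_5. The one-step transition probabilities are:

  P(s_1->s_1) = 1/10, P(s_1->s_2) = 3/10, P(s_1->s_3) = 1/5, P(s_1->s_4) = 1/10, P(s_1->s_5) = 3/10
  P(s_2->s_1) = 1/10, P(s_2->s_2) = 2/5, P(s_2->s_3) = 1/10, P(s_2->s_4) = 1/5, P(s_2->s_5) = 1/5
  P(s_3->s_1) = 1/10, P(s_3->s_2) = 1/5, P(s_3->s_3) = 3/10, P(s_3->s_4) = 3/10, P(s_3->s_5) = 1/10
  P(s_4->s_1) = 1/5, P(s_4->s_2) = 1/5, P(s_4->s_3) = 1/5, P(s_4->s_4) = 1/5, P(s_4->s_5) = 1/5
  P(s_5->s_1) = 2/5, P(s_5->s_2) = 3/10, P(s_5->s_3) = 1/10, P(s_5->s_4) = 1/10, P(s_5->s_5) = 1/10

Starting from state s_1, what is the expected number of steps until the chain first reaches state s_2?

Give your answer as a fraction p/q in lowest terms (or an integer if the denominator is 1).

Answer: 4760/1259

Derivation:
Let h_i = expected steps to first reach s_2 from state i.
Boundary: h_s_2 = 0.
First-step equations for the other states:
  h_s_1 = 1 + 1/10*h_s_1 + 3/10*h_s_2 + 1/5*h_s_3 + 1/10*h_s_4 + 3/10*h_s_5
  h_s_3 = 1 + 1/10*h_s_1 + 1/5*h_s_2 + 3/10*h_s_3 + 3/10*h_s_4 + 1/10*h_s_5
  h_s_4 = 1 + 1/5*h_s_1 + 1/5*h_s_2 + 1/5*h_s_3 + 1/5*h_s_4 + 1/5*h_s_5
  h_s_5 = 1 + 2/5*h_s_1 + 3/10*h_s_2 + 1/10*h_s_3 + 1/10*h_s_4 + 1/10*h_s_5

Substituting h_s_2 = 0 and rearranging gives the linear system (I - Q) h = 1:
  [9/10, -1/5, -1/10, -3/10] . (h_s_1, h_s_3, h_s_4, h_s_5) = 1
  [-1/10, 7/10, -3/10, -1/10] . (h_s_1, h_s_3, h_s_4, h_s_5) = 1
  [-1/5, -1/5, 4/5, -1/5] . (h_s_1, h_s_3, h_s_4, h_s_5) = 1
  [-2/5, -1/10, -1/10, 9/10] . (h_s_1, h_s_3, h_s_4, h_s_5) = 1

Solving yields:
  h_s_1 = 4760/1259
  h_s_3 = 5420/1259
  h_s_4 = 5295/1259
  h_s_5 = 4705/1259

Starting state is s_1, so the expected hitting time is h_s_1 = 4760/1259.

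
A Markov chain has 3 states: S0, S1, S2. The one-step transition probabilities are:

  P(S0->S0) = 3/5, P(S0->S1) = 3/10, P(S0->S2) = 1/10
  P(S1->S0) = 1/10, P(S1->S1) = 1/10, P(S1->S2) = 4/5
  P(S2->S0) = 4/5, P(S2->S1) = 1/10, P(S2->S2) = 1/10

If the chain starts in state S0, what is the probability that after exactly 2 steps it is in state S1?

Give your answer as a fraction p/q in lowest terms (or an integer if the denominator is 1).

Computing P^2 by repeated multiplication:
P^1 =
  S0: [3/5, 3/10, 1/10]
  S1: [1/10, 1/10, 4/5]
  S2: [4/5, 1/10, 1/10]
P^2 =
  S0: [47/100, 11/50, 31/100]
  S1: [71/100, 3/25, 17/100]
  S2: [57/100, 13/50, 17/100]

(P^2)[S0 -> S1] = 11/50

Answer: 11/50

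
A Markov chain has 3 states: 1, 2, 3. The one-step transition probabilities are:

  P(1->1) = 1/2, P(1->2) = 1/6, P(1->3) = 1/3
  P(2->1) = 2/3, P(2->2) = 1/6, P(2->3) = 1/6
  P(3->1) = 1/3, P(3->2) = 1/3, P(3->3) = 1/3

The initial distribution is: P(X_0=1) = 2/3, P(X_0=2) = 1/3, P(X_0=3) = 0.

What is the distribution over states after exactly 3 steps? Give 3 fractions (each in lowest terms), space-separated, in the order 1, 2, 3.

Answer: 157/324 47/216 193/648

Derivation:
Propagating the distribution step by step (d_{t+1} = d_t * P):
d_0 = (1=2/3, 2=1/3, 3=0)
  d_1[1] = 2/3*1/2 + 1/3*2/3 + 0*1/3 = 5/9
  d_1[2] = 2/3*1/6 + 1/3*1/6 + 0*1/3 = 1/6
  d_1[3] = 2/3*1/3 + 1/3*1/6 + 0*1/3 = 5/18
d_1 = (1=5/9, 2=1/6, 3=5/18)
  d_2[1] = 5/9*1/2 + 1/6*2/3 + 5/18*1/3 = 13/27
  d_2[2] = 5/9*1/6 + 1/6*1/6 + 5/18*1/3 = 23/108
  d_2[3] = 5/9*1/3 + 1/6*1/6 + 5/18*1/3 = 11/36
d_2 = (1=13/27, 2=23/108, 3=11/36)
  d_3[1] = 13/27*1/2 + 23/108*2/3 + 11/36*1/3 = 157/324
  d_3[2] = 13/27*1/6 + 23/108*1/6 + 11/36*1/3 = 47/216
  d_3[3] = 13/27*1/3 + 23/108*1/6 + 11/36*1/3 = 193/648
d_3 = (1=157/324, 2=47/216, 3=193/648)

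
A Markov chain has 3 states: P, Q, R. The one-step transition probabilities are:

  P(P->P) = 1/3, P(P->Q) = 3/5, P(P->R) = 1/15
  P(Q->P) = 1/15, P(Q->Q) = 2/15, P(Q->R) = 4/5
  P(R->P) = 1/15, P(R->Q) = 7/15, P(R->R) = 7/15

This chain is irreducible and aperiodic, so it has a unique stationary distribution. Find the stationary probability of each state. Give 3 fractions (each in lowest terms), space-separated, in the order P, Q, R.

The stationary distribution satisfies pi = pi * P, i.e.:
  pi_P = 1/3*pi_P + 1/15*pi_Q + 1/15*pi_R
  pi_Q = 3/5*pi_P + 2/15*pi_Q + 7/15*pi_R
  pi_R = 1/15*pi_P + 4/5*pi_Q + 7/15*pi_R
with normalization: pi_P + pi_Q + pi_R = 1.

Using the first 2 balance equations plus normalization, the linear system A*pi = b is:
  [-2/3, 1/15, 1/15] . pi = 0
  [3/5, -13/15, 7/15] . pi = 0
  [1, 1, 1] . pi = 1

Solving yields:
  pi_P = 1/11
  pi_Q = 79/220
  pi_R = 11/20

Verification (pi * P):
  1/11*1/3 + 79/220*1/15 + 11/20*1/15 = 1/11 = pi_P  (ok)
  1/11*3/5 + 79/220*2/15 + 11/20*7/15 = 79/220 = pi_Q  (ok)
  1/11*1/15 + 79/220*4/5 + 11/20*7/15 = 11/20 = pi_R  (ok)

Answer: 1/11 79/220 11/20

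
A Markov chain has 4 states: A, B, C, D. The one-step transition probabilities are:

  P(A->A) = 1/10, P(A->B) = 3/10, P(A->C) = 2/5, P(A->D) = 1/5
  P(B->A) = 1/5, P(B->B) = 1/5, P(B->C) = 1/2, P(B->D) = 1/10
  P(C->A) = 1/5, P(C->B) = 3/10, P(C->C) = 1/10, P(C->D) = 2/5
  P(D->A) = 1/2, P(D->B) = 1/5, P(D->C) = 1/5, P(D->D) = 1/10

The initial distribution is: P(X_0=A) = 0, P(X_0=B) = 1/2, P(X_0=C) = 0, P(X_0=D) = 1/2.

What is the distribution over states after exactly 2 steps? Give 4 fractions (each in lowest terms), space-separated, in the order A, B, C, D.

Answer: 39/200 27/100 59/200 6/25

Derivation:
Propagating the distribution step by step (d_{t+1} = d_t * P):
d_0 = (A=0, B=1/2, C=0, D=1/2)
  d_1[A] = 0*1/10 + 1/2*1/5 + 0*1/5 + 1/2*1/2 = 7/20
  d_1[B] = 0*3/10 + 1/2*1/5 + 0*3/10 + 1/2*1/5 = 1/5
  d_1[C] = 0*2/5 + 1/2*1/2 + 0*1/10 + 1/2*1/5 = 7/20
  d_1[D] = 0*1/5 + 1/2*1/10 + 0*2/5 + 1/2*1/10 = 1/10
d_1 = (A=7/20, B=1/5, C=7/20, D=1/10)
  d_2[A] = 7/20*1/10 + 1/5*1/5 + 7/20*1/5 + 1/10*1/2 = 39/200
  d_2[B] = 7/20*3/10 + 1/5*1/5 + 7/20*3/10 + 1/10*1/5 = 27/100
  d_2[C] = 7/20*2/5 + 1/5*1/2 + 7/20*1/10 + 1/10*1/5 = 59/200
  d_2[D] = 7/20*1/5 + 1/5*1/10 + 7/20*2/5 + 1/10*1/10 = 6/25
d_2 = (A=39/200, B=27/100, C=59/200, D=6/25)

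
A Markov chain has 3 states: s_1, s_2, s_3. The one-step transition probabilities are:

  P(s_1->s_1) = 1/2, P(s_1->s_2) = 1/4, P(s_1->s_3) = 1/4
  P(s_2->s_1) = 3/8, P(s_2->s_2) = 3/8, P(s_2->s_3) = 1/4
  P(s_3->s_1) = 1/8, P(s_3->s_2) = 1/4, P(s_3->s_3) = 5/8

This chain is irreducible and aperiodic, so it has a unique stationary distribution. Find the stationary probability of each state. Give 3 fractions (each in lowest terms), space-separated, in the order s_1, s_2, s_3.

The stationary distribution satisfies pi = pi * P, i.e.:
  pi_s_1 = 1/2*pi_s_1 + 3/8*pi_s_2 + 1/8*pi_s_3
  pi_s_2 = 1/4*pi_s_1 + 3/8*pi_s_2 + 1/4*pi_s_3
  pi_s_3 = 1/4*pi_s_1 + 1/4*pi_s_2 + 5/8*pi_s_3
with normalization: pi_s_1 + pi_s_2 + pi_s_3 = 1.

Using the first 2 balance equations plus normalization, the linear system A*pi = b is:
  [-1/2, 3/8, 1/8] . pi = 0
  [1/4, -5/8, 1/4] . pi = 0
  [1, 1, 1] . pi = 1

Solving yields:
  pi_s_1 = 11/35
  pi_s_2 = 2/7
  pi_s_3 = 2/5

Verification (pi * P):
  11/35*1/2 + 2/7*3/8 + 2/5*1/8 = 11/35 = pi_s_1  (ok)
  11/35*1/4 + 2/7*3/8 + 2/5*1/4 = 2/7 = pi_s_2  (ok)
  11/35*1/4 + 2/7*1/4 + 2/5*5/8 = 2/5 = pi_s_3  (ok)

Answer: 11/35 2/7 2/5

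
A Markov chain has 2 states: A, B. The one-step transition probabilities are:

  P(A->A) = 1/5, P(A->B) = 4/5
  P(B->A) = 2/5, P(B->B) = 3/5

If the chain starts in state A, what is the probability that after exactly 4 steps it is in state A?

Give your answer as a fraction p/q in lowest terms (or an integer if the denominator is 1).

Computing P^4 by repeated multiplication:
P^1 =
  A: [1/5, 4/5]
  B: [2/5, 3/5]
P^2 =
  A: [9/25, 16/25]
  B: [8/25, 17/25]
P^3 =
  A: [41/125, 84/125]
  B: [42/125, 83/125]
P^4 =
  A: [209/625, 416/625]
  B: [208/625, 417/625]

(P^4)[A -> A] = 209/625

Answer: 209/625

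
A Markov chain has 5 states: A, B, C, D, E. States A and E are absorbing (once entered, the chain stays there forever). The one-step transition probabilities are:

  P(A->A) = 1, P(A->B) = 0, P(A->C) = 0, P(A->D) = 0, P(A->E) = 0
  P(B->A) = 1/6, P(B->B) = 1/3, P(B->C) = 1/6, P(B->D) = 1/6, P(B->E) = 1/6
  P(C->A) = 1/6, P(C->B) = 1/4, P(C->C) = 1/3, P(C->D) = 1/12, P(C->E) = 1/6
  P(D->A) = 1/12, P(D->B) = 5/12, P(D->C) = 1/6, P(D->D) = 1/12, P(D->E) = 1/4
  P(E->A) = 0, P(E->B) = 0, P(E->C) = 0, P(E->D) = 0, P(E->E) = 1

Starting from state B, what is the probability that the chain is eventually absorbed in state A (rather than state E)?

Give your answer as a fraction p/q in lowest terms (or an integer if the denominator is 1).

Let a_i = P(absorbed in A | start in state i).
Boundary conditions: a_A = 1, a_E = 0.
For each transient state i, a_i = sum_j P(i->j) * a_j:
  a_B = 1/6*a_A + 1/3*a_B + 1/6*a_C + 1/6*a_D + 1/6*a_E
  a_C = 1/6*a_A + 1/4*a_B + 1/3*a_C + 1/12*a_D + 1/6*a_E
  a_D = 1/12*a_A + 5/12*a_B + 1/6*a_C + 1/12*a_D + 1/4*a_E

Substituting a_A = 1 and a_E = 0, rearrange to (I - Q) a = r where r[i] = P(i -> A):
  [2/3, -1/6, -1/6] . (a_B, a_C, a_D) = 1/6
  [-1/4, 2/3, -1/12] . (a_B, a_C, a_D) = 1/6
  [-5/12, -1/6, 11/12] . (a_B, a_C, a_D) = 1/12

Solving yields:
  a_B = 121/260
  a_C = 123/260
  a_D = 101/260

Starting state is B, so the absorption probability is a_B = 121/260.

Answer: 121/260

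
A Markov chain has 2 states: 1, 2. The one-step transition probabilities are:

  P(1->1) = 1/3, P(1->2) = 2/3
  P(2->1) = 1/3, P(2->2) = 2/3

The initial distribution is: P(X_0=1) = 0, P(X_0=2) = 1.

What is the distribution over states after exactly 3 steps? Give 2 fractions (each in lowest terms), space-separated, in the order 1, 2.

Propagating the distribution step by step (d_{t+1} = d_t * P):
d_0 = (1=0, 2=1)
  d_1[1] = 0*1/3 + 1*1/3 = 1/3
  d_1[2] = 0*2/3 + 1*2/3 = 2/3
d_1 = (1=1/3, 2=2/3)
  d_2[1] = 1/3*1/3 + 2/3*1/3 = 1/3
  d_2[2] = 1/3*2/3 + 2/3*2/3 = 2/3
d_2 = (1=1/3, 2=2/3)
  d_3[1] = 1/3*1/3 + 2/3*1/3 = 1/3
  d_3[2] = 1/3*2/3 + 2/3*2/3 = 2/3
d_3 = (1=1/3, 2=2/3)

Answer: 1/3 2/3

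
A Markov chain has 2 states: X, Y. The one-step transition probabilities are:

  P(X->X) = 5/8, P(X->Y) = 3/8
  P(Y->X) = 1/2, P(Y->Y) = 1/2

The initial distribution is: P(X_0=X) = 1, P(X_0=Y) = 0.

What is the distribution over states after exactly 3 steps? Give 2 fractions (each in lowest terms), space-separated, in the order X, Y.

Propagating the distribution step by step (d_{t+1} = d_t * P):
d_0 = (X=1, Y=0)
  d_1[X] = 1*5/8 + 0*1/2 = 5/8
  d_1[Y] = 1*3/8 + 0*1/2 = 3/8
d_1 = (X=5/8, Y=3/8)
  d_2[X] = 5/8*5/8 + 3/8*1/2 = 37/64
  d_2[Y] = 5/8*3/8 + 3/8*1/2 = 27/64
d_2 = (X=37/64, Y=27/64)
  d_3[X] = 37/64*5/8 + 27/64*1/2 = 293/512
  d_3[Y] = 37/64*3/8 + 27/64*1/2 = 219/512
d_3 = (X=293/512, Y=219/512)

Answer: 293/512 219/512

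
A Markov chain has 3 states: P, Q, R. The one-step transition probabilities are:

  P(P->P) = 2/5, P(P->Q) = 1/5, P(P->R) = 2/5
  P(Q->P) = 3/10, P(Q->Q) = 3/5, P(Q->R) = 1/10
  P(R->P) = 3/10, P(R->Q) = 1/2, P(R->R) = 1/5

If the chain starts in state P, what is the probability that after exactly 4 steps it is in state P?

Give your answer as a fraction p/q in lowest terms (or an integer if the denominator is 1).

Answer: 1667/5000

Derivation:
Computing P^4 by repeated multiplication:
P^1 =
  P: [2/5, 1/5, 2/5]
  Q: [3/10, 3/5, 1/10]
  R: [3/10, 1/2, 1/5]
P^2 =
  P: [17/50, 2/5, 13/50]
  Q: [33/100, 47/100, 1/5]
  R: [33/100, 23/50, 21/100]
P^3 =
  P: [167/500, 219/500, 57/250]
  Q: [333/1000, 56/125, 219/1000]
  R: [333/1000, 447/1000, 11/50]
P^4 =
  P: [1667/5000, 1109/2500, 223/1000]
  Q: [3333/10000, 4449/10000, 1109/5000]
  R: [3333/10000, 278/625, 2219/10000]

(P^4)[P -> P] = 1667/5000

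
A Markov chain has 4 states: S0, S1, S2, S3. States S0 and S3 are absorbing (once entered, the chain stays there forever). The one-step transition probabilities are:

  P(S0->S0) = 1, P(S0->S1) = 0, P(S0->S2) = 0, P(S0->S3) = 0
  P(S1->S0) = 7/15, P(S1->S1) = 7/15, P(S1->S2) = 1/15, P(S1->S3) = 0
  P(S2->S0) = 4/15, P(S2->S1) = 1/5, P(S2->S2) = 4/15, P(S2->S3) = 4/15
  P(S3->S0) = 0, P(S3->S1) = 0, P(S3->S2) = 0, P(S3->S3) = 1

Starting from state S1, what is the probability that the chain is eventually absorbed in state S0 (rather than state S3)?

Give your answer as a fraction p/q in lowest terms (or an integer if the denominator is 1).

Let a_i = P(absorbed in S0 | start in state i).
Boundary conditions: a_S0 = 1, a_S3 = 0.
For each transient state i, a_i = sum_j P(i->j) * a_j:
  a_S1 = 7/15*a_S0 + 7/15*a_S1 + 1/15*a_S2 + 0*a_S3
  a_S2 = 4/15*a_S0 + 1/5*a_S1 + 4/15*a_S2 + 4/15*a_S3

Substituting a_S0 = 1 and a_S3 = 0, rearrange to (I - Q) a = r where r[i] = P(i -> S0):
  [8/15, -1/15] . (a_S1, a_S2) = 7/15
  [-1/5, 11/15] . (a_S1, a_S2) = 4/15

Solving yields:
  a_S1 = 81/85
  a_S2 = 53/85

Starting state is S1, so the absorption probability is a_S1 = 81/85.

Answer: 81/85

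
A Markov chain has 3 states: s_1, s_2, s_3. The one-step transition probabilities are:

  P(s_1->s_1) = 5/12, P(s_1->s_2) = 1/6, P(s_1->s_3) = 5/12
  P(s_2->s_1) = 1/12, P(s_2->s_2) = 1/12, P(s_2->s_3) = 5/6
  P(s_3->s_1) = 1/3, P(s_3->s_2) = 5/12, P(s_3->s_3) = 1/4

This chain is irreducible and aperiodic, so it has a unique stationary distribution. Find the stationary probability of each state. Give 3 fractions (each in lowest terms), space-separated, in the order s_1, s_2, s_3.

The stationary distribution satisfies pi = pi * P, i.e.:
  pi_s_1 = 5/12*pi_s_1 + 1/12*pi_s_2 + 1/3*pi_s_3
  pi_s_2 = 1/6*pi_s_1 + 1/12*pi_s_2 + 5/12*pi_s_3
  pi_s_3 = 5/12*pi_s_1 + 5/6*pi_s_2 + 1/4*pi_s_3
with normalization: pi_s_1 + pi_s_2 + pi_s_3 = 1.

Using the first 2 balance equations plus normalization, the linear system A*pi = b is:
  [-7/12, 1/12, 1/3] . pi = 0
  [1/6, -11/12, 5/12] . pi = 0
  [1, 1, 1] . pi = 1

Solving yields:
  pi_s_1 = 49/167
  pi_s_2 = 43/167
  pi_s_3 = 75/167

Verification (pi * P):
  49/167*5/12 + 43/167*1/12 + 75/167*1/3 = 49/167 = pi_s_1  (ok)
  49/167*1/6 + 43/167*1/12 + 75/167*5/12 = 43/167 = pi_s_2  (ok)
  49/167*5/12 + 43/167*5/6 + 75/167*1/4 = 75/167 = pi_s_3  (ok)

Answer: 49/167 43/167 75/167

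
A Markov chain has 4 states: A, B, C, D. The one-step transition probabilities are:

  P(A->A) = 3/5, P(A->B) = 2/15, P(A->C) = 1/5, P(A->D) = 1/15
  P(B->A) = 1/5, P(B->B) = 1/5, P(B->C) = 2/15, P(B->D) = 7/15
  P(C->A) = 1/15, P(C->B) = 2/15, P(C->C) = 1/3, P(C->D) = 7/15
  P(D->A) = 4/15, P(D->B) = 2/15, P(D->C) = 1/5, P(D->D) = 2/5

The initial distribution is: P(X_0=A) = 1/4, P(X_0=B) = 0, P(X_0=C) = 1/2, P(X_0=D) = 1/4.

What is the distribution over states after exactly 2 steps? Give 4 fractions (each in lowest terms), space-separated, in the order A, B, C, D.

Propagating the distribution step by step (d_{t+1} = d_t * P):
d_0 = (A=1/4, B=0, C=1/2, D=1/4)
  d_1[A] = 1/4*3/5 + 0*1/5 + 1/2*1/15 + 1/4*4/15 = 1/4
  d_1[B] = 1/4*2/15 + 0*1/5 + 1/2*2/15 + 1/4*2/15 = 2/15
  d_1[C] = 1/4*1/5 + 0*2/15 + 1/2*1/3 + 1/4*1/5 = 4/15
  d_1[D] = 1/4*1/15 + 0*7/15 + 1/2*7/15 + 1/4*2/5 = 7/20
d_1 = (A=1/4, B=2/15, C=4/15, D=7/20)
  d_2[A] = 1/4*3/5 + 2/15*1/5 + 4/15*1/15 + 7/20*4/15 = 259/900
  d_2[B] = 1/4*2/15 + 2/15*1/5 + 4/15*2/15 + 7/20*2/15 = 32/225
  d_2[C] = 1/4*1/5 + 2/15*2/15 + 4/15*1/3 + 7/20*1/5 = 17/75
  d_2[D] = 1/4*1/15 + 2/15*7/15 + 4/15*7/15 + 7/20*2/5 = 103/300
d_2 = (A=259/900, B=32/225, C=17/75, D=103/300)

Answer: 259/900 32/225 17/75 103/300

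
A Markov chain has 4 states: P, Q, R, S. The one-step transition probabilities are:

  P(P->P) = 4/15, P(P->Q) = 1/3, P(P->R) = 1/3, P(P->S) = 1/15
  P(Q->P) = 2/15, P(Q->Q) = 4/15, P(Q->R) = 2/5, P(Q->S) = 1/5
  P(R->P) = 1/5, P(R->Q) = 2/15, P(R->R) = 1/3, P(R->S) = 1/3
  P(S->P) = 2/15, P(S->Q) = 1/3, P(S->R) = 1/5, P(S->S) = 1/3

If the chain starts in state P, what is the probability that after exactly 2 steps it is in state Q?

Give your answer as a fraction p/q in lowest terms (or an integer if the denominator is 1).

Computing P^2 by repeated multiplication:
P^1 =
  P: [4/15, 1/3, 1/3, 1/15]
  Q: [2/15, 4/15, 2/5, 1/5]
  R: [1/5, 2/15, 1/3, 1/3]
  S: [2/15, 1/3, 1/5, 1/3]
P^2 =
  P: [43/225, 11/45, 26/75, 49/225]
  Q: [8/45, 53/225, 73/225, 59/225]
  R: [41/225, 58/225, 67/225, 59/225]
  S: [37/225, 61/225, 14/45, 19/75]

(P^2)[P -> Q] = 11/45

Answer: 11/45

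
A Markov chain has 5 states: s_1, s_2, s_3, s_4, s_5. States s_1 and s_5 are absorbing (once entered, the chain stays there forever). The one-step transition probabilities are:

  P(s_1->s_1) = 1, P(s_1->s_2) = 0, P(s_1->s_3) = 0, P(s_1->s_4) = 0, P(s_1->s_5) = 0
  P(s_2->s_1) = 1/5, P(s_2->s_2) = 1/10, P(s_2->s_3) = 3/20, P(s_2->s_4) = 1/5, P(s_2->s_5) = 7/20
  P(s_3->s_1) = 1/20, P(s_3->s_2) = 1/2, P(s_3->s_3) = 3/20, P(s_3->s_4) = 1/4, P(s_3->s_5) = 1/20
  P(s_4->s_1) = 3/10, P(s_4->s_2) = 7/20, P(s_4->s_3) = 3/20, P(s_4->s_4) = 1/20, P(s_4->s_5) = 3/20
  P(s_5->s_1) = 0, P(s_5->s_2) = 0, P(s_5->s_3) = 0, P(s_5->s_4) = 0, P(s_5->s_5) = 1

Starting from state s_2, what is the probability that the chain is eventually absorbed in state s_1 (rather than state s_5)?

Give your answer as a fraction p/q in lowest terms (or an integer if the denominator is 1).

Answer: 1799/4273

Derivation:
Let a_i = P(absorbed in s_1 | start in state i).
Boundary conditions: a_s_1 = 1, a_s_5 = 0.
For each transient state i, a_i = sum_j P(i->j) * a_j:
  a_s_2 = 1/5*a_s_1 + 1/10*a_s_2 + 3/20*a_s_3 + 1/5*a_s_4 + 7/20*a_s_5
  a_s_3 = 1/20*a_s_1 + 1/2*a_s_2 + 3/20*a_s_3 + 1/4*a_s_4 + 1/20*a_s_5
  a_s_4 = 3/10*a_s_1 + 7/20*a_s_2 + 3/20*a_s_3 + 1/20*a_s_4 + 3/20*a_s_5

Substituting a_s_1 = 1 and a_s_5 = 0, rearrange to (I - Q) a = r where r[i] = P(i -> s_1):
  [9/10, -3/20, -1/5] . (a_s_2, a_s_3, a_s_4) = 1/5
  [-1/2, 17/20, -1/4] . (a_s_2, a_s_3, a_s_4) = 1/20
  [-7/20, -3/20, 19/20] . (a_s_2, a_s_3, a_s_4) = 3/10

Solving yields:
  a_s_2 = 1799/4273
  a_s_3 = 1994/4273
  a_s_4 = 2327/4273

Starting state is s_2, so the absorption probability is a_s_2 = 1799/4273.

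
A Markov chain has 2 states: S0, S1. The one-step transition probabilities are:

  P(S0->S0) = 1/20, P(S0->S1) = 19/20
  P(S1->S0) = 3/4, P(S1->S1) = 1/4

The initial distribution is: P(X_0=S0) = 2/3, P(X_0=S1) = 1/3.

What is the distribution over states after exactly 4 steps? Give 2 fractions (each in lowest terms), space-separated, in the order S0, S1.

Answer: 29719/60000 30281/60000

Derivation:
Propagating the distribution step by step (d_{t+1} = d_t * P):
d_0 = (S0=2/3, S1=1/3)
  d_1[S0] = 2/3*1/20 + 1/3*3/4 = 17/60
  d_1[S1] = 2/3*19/20 + 1/3*1/4 = 43/60
d_1 = (S0=17/60, S1=43/60)
  d_2[S0] = 17/60*1/20 + 43/60*3/4 = 331/600
  d_2[S1] = 17/60*19/20 + 43/60*1/4 = 269/600
d_2 = (S0=331/600, S1=269/600)
  d_3[S0] = 331/600*1/20 + 269/600*3/4 = 2183/6000
  d_3[S1] = 331/600*19/20 + 269/600*1/4 = 3817/6000
d_3 = (S0=2183/6000, S1=3817/6000)
  d_4[S0] = 2183/6000*1/20 + 3817/6000*3/4 = 29719/60000
  d_4[S1] = 2183/6000*19/20 + 3817/6000*1/4 = 30281/60000
d_4 = (S0=29719/60000, S1=30281/60000)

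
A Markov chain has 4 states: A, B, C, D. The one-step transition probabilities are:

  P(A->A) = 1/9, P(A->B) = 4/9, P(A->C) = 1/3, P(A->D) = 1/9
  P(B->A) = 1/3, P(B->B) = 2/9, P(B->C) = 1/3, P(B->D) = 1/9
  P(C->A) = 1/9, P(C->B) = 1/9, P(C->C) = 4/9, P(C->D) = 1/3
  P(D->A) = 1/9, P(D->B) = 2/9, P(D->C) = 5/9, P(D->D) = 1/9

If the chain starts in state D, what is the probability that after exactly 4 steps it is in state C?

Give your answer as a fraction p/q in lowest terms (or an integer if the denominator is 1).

Computing P^4 by repeated multiplication:
P^1 =
  A: [1/9, 4/9, 1/3, 1/9]
  B: [1/3, 2/9, 1/3, 1/9]
  C: [1/9, 1/9, 4/9, 1/3]
  D: [1/9, 2/9, 5/9, 1/9]
P^2 =
  A: [17/81, 17/81, 32/81, 5/27]
  B: [13/81, 7/27, 32/81, 5/27]
  C: [11/81, 16/81, 37/81, 17/81]
  D: [13/81, 5/27, 34/81, 19/81]
P^3 =
  A: [115/729, 164/729, 305/729, 145/729]
  B: [41/243, 52/243, 305/729, 145/729]
  C: [113/729, 49/243, 314/729, 155/729]
  D: [37/243, 154/729, 35/81, 149/729]
P^4 =
  A: [1057/6561, 461/2187, 2782/6561, 1339/6561]
  B: [347/2187, 1399/6561, 2782/6561, 1339/6561]
  C: [341/2187, 1370/6561, 937/2187, 1357/6561]
  D: [1037/6561, 455/2187, 2800/6561, 151/729]

(P^4)[D -> C] = 2800/6561

Answer: 2800/6561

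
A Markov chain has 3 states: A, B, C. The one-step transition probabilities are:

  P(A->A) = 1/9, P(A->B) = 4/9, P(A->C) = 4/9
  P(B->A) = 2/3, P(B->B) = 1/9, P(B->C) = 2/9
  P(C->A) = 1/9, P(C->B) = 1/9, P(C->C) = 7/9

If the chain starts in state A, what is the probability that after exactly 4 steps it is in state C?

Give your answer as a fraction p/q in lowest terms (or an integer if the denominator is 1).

Computing P^4 by repeated multiplication:
P^1 =
  A: [1/9, 4/9, 4/9]
  B: [2/3, 1/9, 2/9]
  C: [1/9, 1/9, 7/9]
P^2 =
  A: [29/81, 4/27, 40/81]
  B: [14/81, 1/3, 40/81]
  C: [14/81, 4/27, 55/81]
P^3 =
  A: [47/243, 56/243, 140/243]
  B: [8/27, 41/243, 130/243]
  C: [47/243, 41/243, 155/243]
P^4 =
  A: [523/2187, 128/729, 1280/2187]
  B: [448/2187, 17/81, 1280/2187]
  C: [448/2187, 128/729, 1355/2187]

(P^4)[A -> C] = 1280/2187

Answer: 1280/2187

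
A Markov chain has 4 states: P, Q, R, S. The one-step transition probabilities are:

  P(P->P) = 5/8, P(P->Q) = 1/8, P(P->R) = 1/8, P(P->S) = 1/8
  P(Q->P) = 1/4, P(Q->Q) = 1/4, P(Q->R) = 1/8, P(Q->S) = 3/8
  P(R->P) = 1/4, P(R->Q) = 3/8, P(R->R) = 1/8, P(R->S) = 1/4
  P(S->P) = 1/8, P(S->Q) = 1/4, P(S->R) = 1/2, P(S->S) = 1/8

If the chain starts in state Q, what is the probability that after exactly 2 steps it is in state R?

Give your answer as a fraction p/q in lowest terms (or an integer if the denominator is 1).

Computing P^2 by repeated multiplication:
P^1 =
  P: [5/8, 1/8, 1/8, 1/8]
  Q: [1/4, 1/4, 1/8, 3/8]
  R: [1/4, 3/8, 1/8, 1/4]
  S: [1/8, 1/4, 1/2, 1/8]
P^2 =
  P: [15/32, 3/16, 11/64, 11/64]
  Q: [19/64, 15/64, 17/64, 13/64]
  R: [5/16, 15/64, 7/32, 15/64]
  S: [9/32, 19/64, 11/64, 1/4]

(P^2)[Q -> R] = 17/64

Answer: 17/64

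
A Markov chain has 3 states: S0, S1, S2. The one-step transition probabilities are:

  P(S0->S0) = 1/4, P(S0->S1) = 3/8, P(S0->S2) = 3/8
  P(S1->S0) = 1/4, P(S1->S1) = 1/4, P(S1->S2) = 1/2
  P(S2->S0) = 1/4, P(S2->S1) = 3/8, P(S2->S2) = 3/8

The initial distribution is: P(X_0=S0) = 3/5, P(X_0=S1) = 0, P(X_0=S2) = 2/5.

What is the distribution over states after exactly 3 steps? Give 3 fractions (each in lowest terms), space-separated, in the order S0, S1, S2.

Answer: 1/4 171/512 213/512

Derivation:
Propagating the distribution step by step (d_{t+1} = d_t * P):
d_0 = (S0=3/5, S1=0, S2=2/5)
  d_1[S0] = 3/5*1/4 + 0*1/4 + 2/5*1/4 = 1/4
  d_1[S1] = 3/5*3/8 + 0*1/4 + 2/5*3/8 = 3/8
  d_1[S2] = 3/5*3/8 + 0*1/2 + 2/5*3/8 = 3/8
d_1 = (S0=1/4, S1=3/8, S2=3/8)
  d_2[S0] = 1/4*1/4 + 3/8*1/4 + 3/8*1/4 = 1/4
  d_2[S1] = 1/4*3/8 + 3/8*1/4 + 3/8*3/8 = 21/64
  d_2[S2] = 1/4*3/8 + 3/8*1/2 + 3/8*3/8 = 27/64
d_2 = (S0=1/4, S1=21/64, S2=27/64)
  d_3[S0] = 1/4*1/4 + 21/64*1/4 + 27/64*1/4 = 1/4
  d_3[S1] = 1/4*3/8 + 21/64*1/4 + 27/64*3/8 = 171/512
  d_3[S2] = 1/4*3/8 + 21/64*1/2 + 27/64*3/8 = 213/512
d_3 = (S0=1/4, S1=171/512, S2=213/512)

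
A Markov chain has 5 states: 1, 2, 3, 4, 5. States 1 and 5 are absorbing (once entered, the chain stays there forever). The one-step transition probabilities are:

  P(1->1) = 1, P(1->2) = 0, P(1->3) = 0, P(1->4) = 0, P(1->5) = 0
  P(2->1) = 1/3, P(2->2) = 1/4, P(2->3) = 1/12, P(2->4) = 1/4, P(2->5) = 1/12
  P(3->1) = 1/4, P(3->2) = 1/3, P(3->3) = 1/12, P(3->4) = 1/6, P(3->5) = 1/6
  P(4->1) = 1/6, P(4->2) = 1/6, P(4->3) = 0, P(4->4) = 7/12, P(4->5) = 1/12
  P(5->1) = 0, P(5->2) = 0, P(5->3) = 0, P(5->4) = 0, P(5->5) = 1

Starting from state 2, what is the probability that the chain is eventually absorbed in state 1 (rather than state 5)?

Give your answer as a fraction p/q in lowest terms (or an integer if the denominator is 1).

Answer: 61/81

Derivation:
Let a_i = P(absorbed in 1 | start in state i).
Boundary conditions: a_1 = 1, a_5 = 0.
For each transient state i, a_i = sum_j P(i->j) * a_j:
  a_2 = 1/3*a_1 + 1/4*a_2 + 1/12*a_3 + 1/4*a_4 + 1/12*a_5
  a_3 = 1/4*a_1 + 1/3*a_2 + 1/12*a_3 + 1/6*a_4 + 1/6*a_5
  a_4 = 1/6*a_1 + 1/6*a_2 + 0*a_3 + 7/12*a_4 + 1/12*a_5

Substituting a_1 = 1 and a_5 = 0, rearrange to (I - Q) a = r where r[i] = P(i -> 1):
  [3/4, -1/12, -1/4] . (a_2, a_3, a_4) = 1/3
  [-1/3, 11/12, -1/6] . (a_2, a_3, a_4) = 1/4
  [-1/6, 0, 5/12] . (a_2, a_3, a_4) = 1/6

Solving yields:
  a_2 = 61/81
  a_3 = 91/135
  a_4 = 284/405

Starting state is 2, so the absorption probability is a_2 = 61/81.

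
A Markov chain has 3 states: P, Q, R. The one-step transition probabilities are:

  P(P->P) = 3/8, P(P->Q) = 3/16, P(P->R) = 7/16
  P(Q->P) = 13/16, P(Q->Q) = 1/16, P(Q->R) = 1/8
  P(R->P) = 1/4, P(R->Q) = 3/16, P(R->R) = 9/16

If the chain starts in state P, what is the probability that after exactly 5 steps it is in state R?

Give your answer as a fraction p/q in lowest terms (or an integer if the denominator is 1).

Computing P^5 by repeated multiplication:
P^1 =
  P: [3/8, 3/16, 7/16]
  Q: [13/16, 1/16, 1/8]
  R: [1/4, 3/16, 9/16]
P^2 =
  P: [103/256, 21/128, 111/256]
  Q: [99/256, 23/128, 111/256]
  R: [99/256, 21/128, 115/256]
P^3 =
  P: [201/512, 171/1024, 451/1024]
  Q: [409/1024, 169/1024, 223/512]
  R: [25/64, 171/1024, 453/1024]
P^4 =
  P: [6439/16384, 1365/8192, 7215/16384]
  Q: [6435/16384, 1367/8192, 7215/16384]
  R: [6435/16384, 1365/8192, 7219/16384]
P^5 =
  P: [12873/32768, 10923/65536, 28867/65536]
  Q: [25753/65536, 10921/65536, 14431/32768]
  R: [1609/4096, 10923/65536, 28869/65536]

(P^5)[P -> R] = 28867/65536

Answer: 28867/65536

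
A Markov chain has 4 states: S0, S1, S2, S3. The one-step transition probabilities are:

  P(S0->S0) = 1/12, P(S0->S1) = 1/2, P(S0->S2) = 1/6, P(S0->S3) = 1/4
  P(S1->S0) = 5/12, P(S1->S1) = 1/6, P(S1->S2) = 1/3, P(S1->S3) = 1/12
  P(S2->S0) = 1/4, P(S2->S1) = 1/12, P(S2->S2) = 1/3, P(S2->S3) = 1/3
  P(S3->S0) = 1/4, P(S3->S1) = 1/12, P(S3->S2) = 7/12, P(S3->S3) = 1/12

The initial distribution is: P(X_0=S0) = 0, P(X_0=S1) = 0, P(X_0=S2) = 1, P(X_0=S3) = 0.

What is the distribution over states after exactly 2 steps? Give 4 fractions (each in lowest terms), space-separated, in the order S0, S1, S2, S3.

Propagating the distribution step by step (d_{t+1} = d_t * P):
d_0 = (S0=0, S1=0, S2=1, S3=0)
  d_1[S0] = 0*1/12 + 0*5/12 + 1*1/4 + 0*1/4 = 1/4
  d_1[S1] = 0*1/2 + 0*1/6 + 1*1/12 + 0*1/12 = 1/12
  d_1[S2] = 0*1/6 + 0*1/3 + 1*1/3 + 0*7/12 = 1/3
  d_1[S3] = 0*1/4 + 0*1/12 + 1*1/3 + 0*1/12 = 1/3
d_1 = (S0=1/4, S1=1/12, S2=1/3, S3=1/3)
  d_2[S0] = 1/4*1/12 + 1/12*5/12 + 1/3*1/4 + 1/3*1/4 = 2/9
  d_2[S1] = 1/4*1/2 + 1/12*1/6 + 1/3*1/12 + 1/3*1/12 = 7/36
  d_2[S2] = 1/4*1/6 + 1/12*1/3 + 1/3*1/3 + 1/3*7/12 = 3/8
  d_2[S3] = 1/4*1/4 + 1/12*1/12 + 1/3*1/3 + 1/3*1/12 = 5/24
d_2 = (S0=2/9, S1=7/36, S2=3/8, S3=5/24)

Answer: 2/9 7/36 3/8 5/24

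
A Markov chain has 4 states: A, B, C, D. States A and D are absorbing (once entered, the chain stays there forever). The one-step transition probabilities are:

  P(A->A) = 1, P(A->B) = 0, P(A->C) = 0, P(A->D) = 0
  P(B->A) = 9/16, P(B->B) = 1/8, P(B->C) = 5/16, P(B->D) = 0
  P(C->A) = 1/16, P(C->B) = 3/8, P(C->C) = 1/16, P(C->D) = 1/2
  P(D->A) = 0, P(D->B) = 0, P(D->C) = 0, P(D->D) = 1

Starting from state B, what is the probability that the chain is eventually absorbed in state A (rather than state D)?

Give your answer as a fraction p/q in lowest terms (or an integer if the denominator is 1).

Let a_i = P(absorbed in A | start in state i).
Boundary conditions: a_A = 1, a_D = 0.
For each transient state i, a_i = sum_j P(i->j) * a_j:
  a_B = 9/16*a_A + 1/8*a_B + 5/16*a_C + 0*a_D
  a_C = 1/16*a_A + 3/8*a_B + 1/16*a_C + 1/2*a_D

Substituting a_A = 1 and a_D = 0, rearrange to (I - Q) a = r where r[i] = P(i -> A):
  [7/8, -5/16] . (a_B, a_C) = 9/16
  [-3/8, 15/16] . (a_B, a_C) = 1/16

Solving yields:
  a_B = 7/9
  a_C = 17/45

Starting state is B, so the absorption probability is a_B = 7/9.

Answer: 7/9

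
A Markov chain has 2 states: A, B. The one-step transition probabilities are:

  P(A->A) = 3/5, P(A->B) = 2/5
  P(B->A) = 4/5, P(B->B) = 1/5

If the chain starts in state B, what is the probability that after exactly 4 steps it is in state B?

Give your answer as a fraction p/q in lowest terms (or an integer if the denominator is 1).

Answer: 209/625

Derivation:
Computing P^4 by repeated multiplication:
P^1 =
  A: [3/5, 2/5]
  B: [4/5, 1/5]
P^2 =
  A: [17/25, 8/25]
  B: [16/25, 9/25]
P^3 =
  A: [83/125, 42/125]
  B: [84/125, 41/125]
P^4 =
  A: [417/625, 208/625]
  B: [416/625, 209/625]

(P^4)[B -> B] = 209/625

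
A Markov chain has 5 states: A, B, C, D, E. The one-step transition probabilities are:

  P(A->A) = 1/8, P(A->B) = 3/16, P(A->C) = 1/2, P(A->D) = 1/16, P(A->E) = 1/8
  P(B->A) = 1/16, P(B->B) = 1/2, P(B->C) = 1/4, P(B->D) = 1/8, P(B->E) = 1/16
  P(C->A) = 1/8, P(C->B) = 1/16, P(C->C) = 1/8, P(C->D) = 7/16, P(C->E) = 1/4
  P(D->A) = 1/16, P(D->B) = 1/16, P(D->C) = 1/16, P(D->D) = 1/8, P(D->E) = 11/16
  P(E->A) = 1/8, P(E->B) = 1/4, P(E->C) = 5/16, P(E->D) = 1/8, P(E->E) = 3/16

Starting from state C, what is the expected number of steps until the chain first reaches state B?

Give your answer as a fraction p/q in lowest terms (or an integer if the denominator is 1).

Let h_i = expected steps to first reach B from state i.
Boundary: h_B = 0.
First-step equations for the other states:
  h_A = 1 + 1/8*h_A + 3/16*h_B + 1/2*h_C + 1/16*h_D + 1/8*h_E
  h_C = 1 + 1/8*h_A + 1/16*h_B + 1/8*h_C + 7/16*h_D + 1/4*h_E
  h_D = 1 + 1/16*h_A + 1/16*h_B + 1/16*h_C + 1/8*h_D + 11/16*h_E
  h_E = 1 + 1/8*h_A + 1/4*h_B + 5/16*h_C + 1/8*h_D + 3/16*h_E

Substituting h_B = 0 and rearranging gives the linear system (I - Q) h = 1:
  [7/8, -1/2, -1/16, -1/8] . (h_A, h_C, h_D, h_E) = 1
  [-1/8, 7/8, -7/16, -1/4] . (h_A, h_C, h_D, h_E) = 1
  [-1/16, -1/16, 7/8, -11/16] . (h_A, h_C, h_D, h_E) = 1
  [-1/8, -5/16, -1/8, 13/16] . (h_A, h_C, h_D, h_E) = 1

Solving yields:
  h_A = 11296/1675
  h_C = 2472/335
  h_D = 11744/1675
  h_E = 2072/335

Starting state is C, so the expected hitting time is h_C = 2472/335.

Answer: 2472/335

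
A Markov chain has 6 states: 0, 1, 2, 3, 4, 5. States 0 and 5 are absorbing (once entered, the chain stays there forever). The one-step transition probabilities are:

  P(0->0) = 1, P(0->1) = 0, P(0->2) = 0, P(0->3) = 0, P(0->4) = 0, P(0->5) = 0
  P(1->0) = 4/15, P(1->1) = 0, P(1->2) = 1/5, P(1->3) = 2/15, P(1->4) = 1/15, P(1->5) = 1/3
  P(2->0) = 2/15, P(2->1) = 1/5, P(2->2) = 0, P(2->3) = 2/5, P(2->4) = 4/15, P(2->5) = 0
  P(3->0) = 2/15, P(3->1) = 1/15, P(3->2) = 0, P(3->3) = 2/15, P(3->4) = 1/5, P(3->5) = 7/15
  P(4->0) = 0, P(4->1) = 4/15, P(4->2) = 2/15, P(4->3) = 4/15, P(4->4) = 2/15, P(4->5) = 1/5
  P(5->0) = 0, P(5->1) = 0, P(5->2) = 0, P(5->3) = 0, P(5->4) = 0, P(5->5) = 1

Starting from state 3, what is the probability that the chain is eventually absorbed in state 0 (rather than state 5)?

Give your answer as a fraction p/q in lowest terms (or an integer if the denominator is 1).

Let a_i = P(absorbed in 0 | start in state i).
Boundary conditions: a_0 = 1, a_5 = 0.
For each transient state i, a_i = sum_j P(i->j) * a_j:
  a_1 = 4/15*a_0 + 0*a_1 + 1/5*a_2 + 2/15*a_3 + 1/15*a_4 + 1/3*a_5
  a_2 = 2/15*a_0 + 1/5*a_1 + 0*a_2 + 2/5*a_3 + 4/15*a_4 + 0*a_5
  a_3 = 2/15*a_0 + 1/15*a_1 + 0*a_2 + 2/15*a_3 + 1/5*a_4 + 7/15*a_5
  a_4 = 0*a_0 + 4/15*a_1 + 2/15*a_2 + 4/15*a_3 + 2/15*a_4 + 1/5*a_5

Substituting a_0 = 1 and a_5 = 0, rearrange to (I - Q) a = r where r[i] = P(i -> 0):
  [1, -1/5, -2/15, -1/15] . (a_1, a_2, a_3, a_4) = 4/15
  [-1/5, 1, -2/5, -4/15] . (a_1, a_2, a_3, a_4) = 2/15
  [-1/15, 0, 13/15, -1/5] . (a_1, a_2, a_3, a_4) = 2/15
  [-4/15, -2/15, -4/15, 13/15] . (a_1, a_2, a_3, a_4) = 0

Solving yields:
  a_1 = 5667/14495
  a_2 = 419/1115
  a_3 = 3511/14495
  a_4 = 3662/14495

Starting state is 3, so the absorption probability is a_3 = 3511/14495.

Answer: 3511/14495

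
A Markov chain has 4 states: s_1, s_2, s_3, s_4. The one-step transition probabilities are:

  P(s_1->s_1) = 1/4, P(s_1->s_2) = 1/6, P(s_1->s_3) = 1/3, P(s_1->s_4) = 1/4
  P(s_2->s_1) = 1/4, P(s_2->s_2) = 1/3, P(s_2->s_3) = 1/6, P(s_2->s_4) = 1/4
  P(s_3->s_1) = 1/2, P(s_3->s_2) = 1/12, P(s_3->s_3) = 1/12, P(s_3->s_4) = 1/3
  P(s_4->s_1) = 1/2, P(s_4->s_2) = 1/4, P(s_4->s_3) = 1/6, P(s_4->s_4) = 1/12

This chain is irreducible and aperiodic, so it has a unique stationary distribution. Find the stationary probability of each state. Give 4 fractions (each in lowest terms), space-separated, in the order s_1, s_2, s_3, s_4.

The stationary distribution satisfies pi = pi * P, i.e.:
  pi_s_1 = 1/4*pi_s_1 + 1/4*pi_s_2 + 1/2*pi_s_3 + 1/2*pi_s_4
  pi_s_2 = 1/6*pi_s_1 + 1/3*pi_s_2 + 1/12*pi_s_3 + 1/4*pi_s_4
  pi_s_3 = 1/3*pi_s_1 + 1/6*pi_s_2 + 1/12*pi_s_3 + 1/6*pi_s_4
  pi_s_4 = 1/4*pi_s_1 + 1/4*pi_s_2 + 1/3*pi_s_3 + 1/12*pi_s_4
with normalization: pi_s_1 + pi_s_2 + pi_s_3 + pi_s_4 = 1.

Using the first 3 balance equations plus normalization, the linear system A*pi = b is:
  [-3/4, 1/4, 1/2, 1/2] . pi = 0
  [1/6, -2/3, 1/12, 1/4] . pi = 0
  [1/3, 1/6, -11/12, 1/6] . pi = 0
  [1, 1, 1, 1] . pi = 1

Solving yields:
  pi_s_1 = 251/698
  pi_s_2 = 141/698
  pi_s_3 = 73/349
  pi_s_4 = 80/349

Verification (pi * P):
  251/698*1/4 + 141/698*1/4 + 73/349*1/2 + 80/349*1/2 = 251/698 = pi_s_1  (ok)
  251/698*1/6 + 141/698*1/3 + 73/349*1/12 + 80/349*1/4 = 141/698 = pi_s_2  (ok)
  251/698*1/3 + 141/698*1/6 + 73/349*1/12 + 80/349*1/6 = 73/349 = pi_s_3  (ok)
  251/698*1/4 + 141/698*1/4 + 73/349*1/3 + 80/349*1/12 = 80/349 = pi_s_4  (ok)

Answer: 251/698 141/698 73/349 80/349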